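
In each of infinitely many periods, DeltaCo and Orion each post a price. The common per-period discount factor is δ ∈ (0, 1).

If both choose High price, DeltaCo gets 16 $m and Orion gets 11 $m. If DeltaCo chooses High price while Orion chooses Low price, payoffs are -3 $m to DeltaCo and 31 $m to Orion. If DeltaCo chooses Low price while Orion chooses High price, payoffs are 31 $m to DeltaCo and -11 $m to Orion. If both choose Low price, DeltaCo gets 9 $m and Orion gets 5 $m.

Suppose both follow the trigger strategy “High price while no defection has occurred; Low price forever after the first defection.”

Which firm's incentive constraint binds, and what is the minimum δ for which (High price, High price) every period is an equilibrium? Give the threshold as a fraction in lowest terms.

For DeltaCo: deviation gain 31−16 = 15, per-period punishment loss 16−9 = 7. IC gives δ ≥ 15/22.
For Orion: gain 20, loss 6 per period, so δ ≥ 20/26 = 10/13.
The tighter constraint is Orion's, so cooperation needs δ ≥ 10/13.

Orion; δ ≥ 10/13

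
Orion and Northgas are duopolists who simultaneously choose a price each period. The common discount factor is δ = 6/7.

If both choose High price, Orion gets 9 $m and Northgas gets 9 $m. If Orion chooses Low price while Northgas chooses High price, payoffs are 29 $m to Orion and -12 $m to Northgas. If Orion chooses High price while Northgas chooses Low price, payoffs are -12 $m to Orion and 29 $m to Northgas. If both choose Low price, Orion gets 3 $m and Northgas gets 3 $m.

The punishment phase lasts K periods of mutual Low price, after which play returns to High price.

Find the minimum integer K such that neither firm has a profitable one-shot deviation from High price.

IC: δ(1−δ^K)/(1−δ) ≥ (29−9)/(9−3) = 10/3.
With δ = 6/7: need 1 − δ^K ≥ 10/3·(1−6/7)/(6/7), i.e. δ^K ≤ 0.4444.
Since (6/7)^5 = 0.4627 and (6/7)^6 = 0.3966, the smallest such K is 6.

6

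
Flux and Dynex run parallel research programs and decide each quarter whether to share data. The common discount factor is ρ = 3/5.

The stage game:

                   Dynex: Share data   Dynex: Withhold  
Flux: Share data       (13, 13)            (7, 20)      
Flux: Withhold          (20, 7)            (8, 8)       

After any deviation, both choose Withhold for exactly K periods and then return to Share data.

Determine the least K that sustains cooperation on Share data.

6

No profitable deviation requires (13−8)(ρ+…+ρ^K) ≥ 20−13, i.e. ρ+…+ρ^K ≥ 7/5 ≈ 1.4000.
With ρ = 3/5, the partial sums are K=1: 0.6000, K=2: 0.9600, K=3: 1.1760, K=4: 1.3056, K=5: 1.3834, K=6: 1.4300.
K = 6 is the first length at which the sum reaches 1.4000.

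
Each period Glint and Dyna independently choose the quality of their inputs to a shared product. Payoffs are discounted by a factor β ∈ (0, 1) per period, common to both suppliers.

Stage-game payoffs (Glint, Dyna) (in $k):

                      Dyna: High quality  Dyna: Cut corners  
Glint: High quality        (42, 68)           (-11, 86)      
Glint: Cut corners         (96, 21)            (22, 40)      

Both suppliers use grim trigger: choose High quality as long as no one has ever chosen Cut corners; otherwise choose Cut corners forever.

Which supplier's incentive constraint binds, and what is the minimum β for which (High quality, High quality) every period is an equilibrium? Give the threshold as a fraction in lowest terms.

Glint: cooperation gives 42 each period; deviation gives 96 once then 22 forever.
  42/(1−β) ≥ 96 + 22β/(1−β) ⇒ β ≥ 54/74 = 27/37.
Dyna: cooperation gives 68 each period; deviation gives 86 once then 40 forever.
  β ≥ 18/46 = 9/23.
Both must hold, so the binding constraint is Glint's: β ≥ 27/37.

Glint; β ≥ 27/37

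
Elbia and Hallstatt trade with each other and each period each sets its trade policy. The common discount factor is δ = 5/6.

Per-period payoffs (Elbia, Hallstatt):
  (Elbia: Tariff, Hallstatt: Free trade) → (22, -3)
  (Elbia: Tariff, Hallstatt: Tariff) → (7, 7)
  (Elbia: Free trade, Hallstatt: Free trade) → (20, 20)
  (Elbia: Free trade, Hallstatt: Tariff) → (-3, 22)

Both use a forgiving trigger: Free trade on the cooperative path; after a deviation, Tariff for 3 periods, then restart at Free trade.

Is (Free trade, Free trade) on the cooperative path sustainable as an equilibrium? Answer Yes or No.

Yes

Comparing payoff streams over the 4 periods until play realigns: cooperate → 20(1+δ+…+δ^3); deviate → 22 + 7(δ+…+δ^3).
Cooperation is sustained iff (20−7)(δ+…+δ^3) ≥ 22−20.
δ+…+δ^3 = 5/6·(1−(5/6)^3)/(1−5/6) = 2.1065, and (22−20)/(20−7) = 0.1538.
2.1065 ≥ 0.1538, so cooperation is sustainable.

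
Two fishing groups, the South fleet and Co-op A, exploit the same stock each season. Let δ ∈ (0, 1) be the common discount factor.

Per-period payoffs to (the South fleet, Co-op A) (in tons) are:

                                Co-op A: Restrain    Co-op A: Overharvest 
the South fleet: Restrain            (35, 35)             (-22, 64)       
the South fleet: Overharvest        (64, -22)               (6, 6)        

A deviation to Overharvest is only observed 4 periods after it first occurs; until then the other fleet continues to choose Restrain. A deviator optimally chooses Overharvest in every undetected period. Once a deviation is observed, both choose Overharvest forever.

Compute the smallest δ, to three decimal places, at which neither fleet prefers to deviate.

0.841

The best deviation is to choose Overharvest for all 4 undetected periods, earning 64 each, then 6 forever once detected.
Deviation value: 64(1−δ^4)/(1−δ) + 6δ^4/(1−δ); cooperation value: 35/(1−δ).
IC: 35 ≥ 64(1−δ^4) + 6δ^4 = 64 − 58δ^4.
So δ^4 ≥ 29/58 = 1/2, giving δ ≥ (1/2)^(1/4) ≈ 0.841.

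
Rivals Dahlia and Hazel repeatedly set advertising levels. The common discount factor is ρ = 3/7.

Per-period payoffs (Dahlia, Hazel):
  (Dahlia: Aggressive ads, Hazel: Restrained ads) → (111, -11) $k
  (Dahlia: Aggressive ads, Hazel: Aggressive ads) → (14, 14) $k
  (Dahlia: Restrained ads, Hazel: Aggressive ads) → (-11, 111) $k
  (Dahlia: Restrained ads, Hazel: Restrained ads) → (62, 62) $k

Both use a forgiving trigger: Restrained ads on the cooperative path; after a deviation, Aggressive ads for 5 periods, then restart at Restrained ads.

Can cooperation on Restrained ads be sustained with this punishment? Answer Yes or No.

No

Comparing payoff streams over the 6 periods until play realigns: cooperate → 62(1+ρ+…+ρ^5); deviate → 111 + 14(ρ+…+ρ^5).
Cooperation is sustained iff (62−14)(ρ+…+ρ^5) ≥ 111−62.
ρ+…+ρ^5 = 3/7·(1−(3/7)^5)/(1−3/7) = 0.7392, and (111−62)/(62−14) = 1.0208.
0.7392 < 1.0208, so cooperation is not sustainable.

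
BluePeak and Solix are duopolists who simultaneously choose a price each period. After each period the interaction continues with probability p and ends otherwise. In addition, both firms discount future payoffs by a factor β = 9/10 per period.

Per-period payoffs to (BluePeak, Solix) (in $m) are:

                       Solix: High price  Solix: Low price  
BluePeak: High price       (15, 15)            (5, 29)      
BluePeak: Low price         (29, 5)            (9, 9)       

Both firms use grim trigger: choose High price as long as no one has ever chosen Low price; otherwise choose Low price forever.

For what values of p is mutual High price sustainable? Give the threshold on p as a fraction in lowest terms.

7/9

With continuation probability p and discount β, the effective per-period discount factor is βp.
Grim-trigger IC: βp ≥ (29−15)/(29−9) = 7/10.
So p ≥ (7/10)/(9/10) = 7/9.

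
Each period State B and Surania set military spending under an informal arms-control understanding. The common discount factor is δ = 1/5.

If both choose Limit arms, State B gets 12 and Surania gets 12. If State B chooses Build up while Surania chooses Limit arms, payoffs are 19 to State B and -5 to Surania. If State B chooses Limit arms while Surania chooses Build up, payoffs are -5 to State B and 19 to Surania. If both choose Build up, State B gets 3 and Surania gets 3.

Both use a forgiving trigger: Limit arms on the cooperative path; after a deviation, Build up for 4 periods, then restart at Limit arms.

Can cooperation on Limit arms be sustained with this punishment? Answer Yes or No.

Comparing payoff streams over the 5 periods until play realigns: cooperate → 12(1+δ+…+δ^4); deviate → 19 + 3(δ+…+δ^4).
Cooperation is sustained iff (12−3)(δ+…+δ^4) ≥ 19−12.
δ+…+δ^4 = 1/5·(1−(1/5)^4)/(1−1/5) = 0.2496, and (19−12)/(12−3) = 0.7778.
0.2496 < 0.7778, so cooperation is not sustainable.

No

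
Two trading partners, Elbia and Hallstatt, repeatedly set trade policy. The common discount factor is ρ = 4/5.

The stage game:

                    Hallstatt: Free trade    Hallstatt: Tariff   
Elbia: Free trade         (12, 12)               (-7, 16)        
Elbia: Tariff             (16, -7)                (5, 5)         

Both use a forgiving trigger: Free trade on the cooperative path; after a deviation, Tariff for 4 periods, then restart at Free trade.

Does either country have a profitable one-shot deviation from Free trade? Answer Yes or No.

No

IC: ρ+…+ρ^4 ≥ (16−12)/(12−5) = 4/7.
At ρ = 4/5: partial sum = 2.3616 ≥ 0.5714. Cooperation sustainable.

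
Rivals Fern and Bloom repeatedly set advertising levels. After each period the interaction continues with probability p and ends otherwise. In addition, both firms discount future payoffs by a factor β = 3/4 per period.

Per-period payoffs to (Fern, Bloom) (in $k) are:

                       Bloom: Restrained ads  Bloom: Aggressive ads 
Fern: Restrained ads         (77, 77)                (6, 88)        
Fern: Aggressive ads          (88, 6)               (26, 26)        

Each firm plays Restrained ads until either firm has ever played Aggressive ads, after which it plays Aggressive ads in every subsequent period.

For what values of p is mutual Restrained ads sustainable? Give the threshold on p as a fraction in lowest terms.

With continuation probability p and discount β, the effective per-period discount factor is βp.
Grim-trigger IC: βp ≥ (88−77)/(88−26) = 11/62.
So p ≥ (11/62)/(3/4) = 22/93.

22/93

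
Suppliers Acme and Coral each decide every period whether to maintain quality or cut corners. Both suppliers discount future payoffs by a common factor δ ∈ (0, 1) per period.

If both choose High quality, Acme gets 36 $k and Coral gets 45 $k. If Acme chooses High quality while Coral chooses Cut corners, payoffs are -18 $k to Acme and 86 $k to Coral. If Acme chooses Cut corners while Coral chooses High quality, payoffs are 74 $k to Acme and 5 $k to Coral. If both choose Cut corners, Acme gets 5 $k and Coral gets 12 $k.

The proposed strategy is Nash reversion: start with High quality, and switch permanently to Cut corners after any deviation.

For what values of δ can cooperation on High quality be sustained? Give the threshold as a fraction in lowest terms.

For Acme: deviation gain 74−36 = 38, per-period punishment loss 36−5 = 31. IC gives δ ≥ 38/69.
For Coral: gain 41, loss 33 per period, so δ ≥ 41/74.
The tighter constraint is Coral's, so cooperation needs δ ≥ 41/74.

41/74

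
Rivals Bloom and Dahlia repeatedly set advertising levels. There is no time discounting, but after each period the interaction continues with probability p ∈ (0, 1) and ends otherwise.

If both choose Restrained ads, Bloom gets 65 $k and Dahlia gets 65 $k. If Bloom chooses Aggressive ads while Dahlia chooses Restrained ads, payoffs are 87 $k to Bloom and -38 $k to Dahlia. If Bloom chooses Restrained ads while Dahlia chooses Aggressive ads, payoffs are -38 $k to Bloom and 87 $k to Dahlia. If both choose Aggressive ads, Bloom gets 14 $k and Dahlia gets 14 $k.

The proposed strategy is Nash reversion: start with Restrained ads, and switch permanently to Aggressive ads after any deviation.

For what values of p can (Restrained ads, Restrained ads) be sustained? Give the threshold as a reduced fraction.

22/73

Expected cooperation value is 65 + p·65 + p²·65 + … = 65/(1−p); deviation gives 87 + p·14/(1−p).
65 ≥ 87(1−p) + 14p ⇒ 73p ≥ 22 ⇒ p ≥ 22/73.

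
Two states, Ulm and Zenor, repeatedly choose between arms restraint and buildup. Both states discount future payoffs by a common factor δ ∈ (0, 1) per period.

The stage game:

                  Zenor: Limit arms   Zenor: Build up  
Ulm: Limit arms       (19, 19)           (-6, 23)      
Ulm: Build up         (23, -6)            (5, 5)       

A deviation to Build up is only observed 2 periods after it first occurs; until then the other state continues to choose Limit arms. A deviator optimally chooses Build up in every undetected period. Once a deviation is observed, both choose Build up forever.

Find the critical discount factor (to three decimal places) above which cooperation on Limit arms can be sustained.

0.471

A deviator earns 23 for 2 periods, then 5 forever; cooperating earns 19 forever. Multiplying the IC by (1−δ):
19 ≥ 23(1−δ^2) + 5δ^2, so 18·δ^2 ≥ 4 and δ^2 ≥ 2/9.
δ ≥ (2/9)^(1/2) ≈ 0.471.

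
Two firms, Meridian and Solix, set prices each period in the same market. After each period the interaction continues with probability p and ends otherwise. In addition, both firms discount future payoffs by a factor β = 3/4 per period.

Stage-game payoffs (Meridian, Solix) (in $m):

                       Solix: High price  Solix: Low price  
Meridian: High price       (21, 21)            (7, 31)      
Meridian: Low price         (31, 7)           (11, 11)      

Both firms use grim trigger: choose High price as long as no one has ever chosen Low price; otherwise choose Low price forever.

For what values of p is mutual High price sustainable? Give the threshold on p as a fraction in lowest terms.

2/3

Expected continuation weight on next period's payoff is β·p = 3/4·p, which plays the role of the discount factor.
Cooperation requires 3/4·p ≥ (31−21)/(31−11) = 1/2, hence p ≥ 2/3.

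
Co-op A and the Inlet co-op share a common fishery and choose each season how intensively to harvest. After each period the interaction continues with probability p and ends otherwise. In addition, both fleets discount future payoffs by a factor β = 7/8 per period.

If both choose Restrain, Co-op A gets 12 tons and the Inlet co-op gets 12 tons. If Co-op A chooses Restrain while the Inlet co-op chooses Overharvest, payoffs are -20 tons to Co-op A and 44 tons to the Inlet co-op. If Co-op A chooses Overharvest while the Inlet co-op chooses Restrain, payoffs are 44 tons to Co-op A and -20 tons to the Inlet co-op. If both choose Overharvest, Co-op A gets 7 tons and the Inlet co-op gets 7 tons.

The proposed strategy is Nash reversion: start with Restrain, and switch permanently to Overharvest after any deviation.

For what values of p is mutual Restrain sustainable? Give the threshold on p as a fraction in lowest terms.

With continuation probability p and discount β, the effective per-period discount factor is βp.
Grim-trigger IC: βp ≥ (44−12)/(44−7) = 32/37.
So p ≥ (32/37)/(7/8) = 256/259.

256/259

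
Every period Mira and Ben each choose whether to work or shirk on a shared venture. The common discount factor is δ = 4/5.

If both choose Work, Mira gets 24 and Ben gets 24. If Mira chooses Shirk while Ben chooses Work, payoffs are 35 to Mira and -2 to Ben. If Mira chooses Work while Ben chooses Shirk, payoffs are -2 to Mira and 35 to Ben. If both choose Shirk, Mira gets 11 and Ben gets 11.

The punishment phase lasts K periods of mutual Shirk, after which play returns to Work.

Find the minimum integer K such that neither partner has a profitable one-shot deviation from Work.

IC: δ(1−δ^K)/(1−δ) ≥ (35−24)/(24−11) = 11/13.
With δ = 4/5: need 1 − δ^K ≥ 11/13·(1−4/5)/(4/5), i.e. δ^K ≤ 0.7885.
Since (4/5)^1 = 0.8000 and (4/5)^2 = 0.6400, the smallest such K is 2.

2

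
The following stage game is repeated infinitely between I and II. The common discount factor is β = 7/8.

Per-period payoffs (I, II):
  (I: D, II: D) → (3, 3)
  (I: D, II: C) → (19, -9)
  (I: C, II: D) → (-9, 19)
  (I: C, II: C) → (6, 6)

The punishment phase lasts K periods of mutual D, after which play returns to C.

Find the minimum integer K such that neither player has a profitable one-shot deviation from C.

Need Σ_{k=1}^{K} β^k ≥ (19−6)/(6−3) = 4.3333 at β = 7/8.
At K = 7 the sum is 4.2511 < 4.3333; at K = 8 it is 4.5947 ≥ 4.3333.
So the minimum punishment length is K = 8.

8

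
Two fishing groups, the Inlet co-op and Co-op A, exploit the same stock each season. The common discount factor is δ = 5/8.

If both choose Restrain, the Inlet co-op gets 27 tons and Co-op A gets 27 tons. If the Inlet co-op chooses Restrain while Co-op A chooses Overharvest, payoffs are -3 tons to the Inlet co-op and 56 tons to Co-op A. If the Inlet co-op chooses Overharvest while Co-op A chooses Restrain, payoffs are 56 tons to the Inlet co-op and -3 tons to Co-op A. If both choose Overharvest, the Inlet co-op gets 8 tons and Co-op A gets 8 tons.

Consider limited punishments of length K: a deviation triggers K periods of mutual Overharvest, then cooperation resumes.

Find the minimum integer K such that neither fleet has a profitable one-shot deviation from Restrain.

6

IC: δ(1−δ^K)/(1−δ) ≥ (56−27)/(27−8) = 29/19.
With δ = 5/8: need 1 − δ^K ≥ 29/19·(1−5/8)/(5/8), i.e. δ^K ≤ 0.0842.
Since (5/8)^5 = 0.0954 and (5/8)^6 = 0.0596, the smallest such K is 6.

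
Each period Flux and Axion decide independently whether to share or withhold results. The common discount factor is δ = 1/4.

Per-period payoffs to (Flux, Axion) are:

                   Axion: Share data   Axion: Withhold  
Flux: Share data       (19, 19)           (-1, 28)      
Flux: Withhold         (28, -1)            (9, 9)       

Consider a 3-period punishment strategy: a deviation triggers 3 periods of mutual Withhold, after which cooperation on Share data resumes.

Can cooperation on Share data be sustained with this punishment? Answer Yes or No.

No

A one-shot deviation gives 28 now, then 9 for 3 periods, then back to 19.
Gain from deviating: (28−19) today; loss: (19−9) in each of the next 3 periods.
No-deviation condition: (19−9)(δ+…+δ^3) ≥ 28−19, i.e. δ+…+δ^3 ≥ 9/10.
At δ = 1/4: δ+…+δ^3 = 0.3281 < 0.9000.
So cooperation is not sustainable.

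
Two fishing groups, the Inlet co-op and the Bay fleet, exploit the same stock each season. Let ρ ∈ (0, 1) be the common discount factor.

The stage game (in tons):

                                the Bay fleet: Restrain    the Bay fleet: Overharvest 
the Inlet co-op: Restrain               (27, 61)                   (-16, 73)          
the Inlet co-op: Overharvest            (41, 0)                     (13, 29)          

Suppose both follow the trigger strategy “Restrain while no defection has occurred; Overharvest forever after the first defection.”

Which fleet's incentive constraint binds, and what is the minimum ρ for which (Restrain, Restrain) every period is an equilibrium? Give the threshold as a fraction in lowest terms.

the Inlet co-op's threshold: (41−27)/(41−13) = 1/2.
the Bay fleet's threshold: (73−61)/(73−29) = 3/11.
1/2 > 3/11, so the Inlet co-op binds and ρ* = 1/2.

the Inlet co-op; ρ ≥ 1/2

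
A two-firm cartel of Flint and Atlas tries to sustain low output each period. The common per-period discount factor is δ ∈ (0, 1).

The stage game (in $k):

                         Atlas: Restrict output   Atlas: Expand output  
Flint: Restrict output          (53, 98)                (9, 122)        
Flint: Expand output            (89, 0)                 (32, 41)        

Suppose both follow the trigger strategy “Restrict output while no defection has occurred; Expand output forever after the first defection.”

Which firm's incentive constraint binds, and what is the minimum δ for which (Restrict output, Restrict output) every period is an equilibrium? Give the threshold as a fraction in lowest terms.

For Flint: deviation gain 89−53 = 36, per-period punishment loss 53−32 = 21. IC gives δ ≥ 36/57 = 12/19.
For Atlas: gain 24, loss 57 per period, so δ ≥ 24/81 = 8/27.
The tighter constraint is Flint's, so cooperation needs δ ≥ 12/19.

Flint; δ ≥ 12/19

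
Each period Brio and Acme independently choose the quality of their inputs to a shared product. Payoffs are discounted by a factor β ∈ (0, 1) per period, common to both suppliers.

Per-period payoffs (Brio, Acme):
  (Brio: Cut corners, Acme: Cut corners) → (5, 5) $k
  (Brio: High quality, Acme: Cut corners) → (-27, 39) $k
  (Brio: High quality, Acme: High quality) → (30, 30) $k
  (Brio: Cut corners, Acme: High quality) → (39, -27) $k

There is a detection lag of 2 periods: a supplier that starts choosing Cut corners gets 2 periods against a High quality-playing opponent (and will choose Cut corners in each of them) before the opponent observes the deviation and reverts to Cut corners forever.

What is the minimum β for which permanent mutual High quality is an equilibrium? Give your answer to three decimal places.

Deviating for the 2 undetected periods gains 39−30 = 9 per period over cooperation, then loses 30−5 = 25 per period forever once punishment starts.
Gain: 9(1 + β + … + β^1); loss: 25·β^2/(1−β).
No profitable deviation ⇔ 9(1−β^2) ≤ 25·β^2, i.e. β^2 ≥ 9/(9+25) = 9/34.
Hence β ≥ (9/34)^(1/2) ≈ 0.514.

0.514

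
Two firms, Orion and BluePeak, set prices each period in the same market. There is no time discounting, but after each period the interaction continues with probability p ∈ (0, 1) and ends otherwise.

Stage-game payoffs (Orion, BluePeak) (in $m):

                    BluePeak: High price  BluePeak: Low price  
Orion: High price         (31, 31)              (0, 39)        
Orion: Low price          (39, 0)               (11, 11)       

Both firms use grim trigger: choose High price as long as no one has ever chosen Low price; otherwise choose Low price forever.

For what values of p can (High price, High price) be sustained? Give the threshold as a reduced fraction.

Expected cooperation value is 31 + p·31 + p²·31 + … = 31/(1−p); deviation gives 39 + p·11/(1−p).
31 ≥ 39(1−p) + 11p ⇒ 28p ≥ 8 ⇒ p ≥ 8/28 = 2/7.

2/7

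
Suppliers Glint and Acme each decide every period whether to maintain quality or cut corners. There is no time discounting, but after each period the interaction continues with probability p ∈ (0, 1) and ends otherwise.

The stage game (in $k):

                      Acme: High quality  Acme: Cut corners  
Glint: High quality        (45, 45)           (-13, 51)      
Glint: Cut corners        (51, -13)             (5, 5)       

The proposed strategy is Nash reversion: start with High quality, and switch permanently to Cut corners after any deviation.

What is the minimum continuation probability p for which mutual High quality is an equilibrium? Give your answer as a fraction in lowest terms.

Expected cooperation value is 45 + p·45 + p²·45 + … = 45/(1−p); deviation gives 51 + p·5/(1−p).
45 ≥ 51(1−p) + 5p ⇒ 46p ≥ 6 ⇒ p ≥ 6/46 = 3/23.

3/23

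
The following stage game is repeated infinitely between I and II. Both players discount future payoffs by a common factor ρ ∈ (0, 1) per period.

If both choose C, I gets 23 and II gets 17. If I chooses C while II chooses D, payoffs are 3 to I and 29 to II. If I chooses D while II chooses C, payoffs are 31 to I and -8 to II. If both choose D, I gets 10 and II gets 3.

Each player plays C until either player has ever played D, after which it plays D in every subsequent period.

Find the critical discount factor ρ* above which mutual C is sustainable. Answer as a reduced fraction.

6/13

I: cooperation gives 23 each period; deviation gives 31 once then 10 forever.
  23/(1−ρ) ≥ 31 + 10ρ/(1−ρ) ⇒ ρ ≥ 8/21.
II: cooperation gives 17 each period; deviation gives 29 once then 3 forever.
  ρ ≥ 12/26 = 6/13.
Both must hold, so the binding constraint is II's: ρ ≥ 6/13.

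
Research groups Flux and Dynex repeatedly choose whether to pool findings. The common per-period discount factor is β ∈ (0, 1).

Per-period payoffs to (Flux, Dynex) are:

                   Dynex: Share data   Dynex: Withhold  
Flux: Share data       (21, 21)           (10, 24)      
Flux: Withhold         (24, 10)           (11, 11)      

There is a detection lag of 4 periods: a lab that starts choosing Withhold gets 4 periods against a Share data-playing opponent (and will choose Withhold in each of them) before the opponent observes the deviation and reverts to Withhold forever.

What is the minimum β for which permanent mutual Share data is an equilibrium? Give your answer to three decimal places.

0.693

Deviating for the 4 undetected periods gains 24−21 = 3 per period over cooperation, then loses 21−11 = 10 per period forever once punishment starts.
Gain: 3(1 + β + … + β^3); loss: 10·β^4/(1−β).
No profitable deviation ⇔ 3(1−β^4) ≤ 10·β^4, i.e. β^4 ≥ 3/(3+10) = 3/13.
Hence β ≥ (3/13)^(1/4) ≈ 0.693.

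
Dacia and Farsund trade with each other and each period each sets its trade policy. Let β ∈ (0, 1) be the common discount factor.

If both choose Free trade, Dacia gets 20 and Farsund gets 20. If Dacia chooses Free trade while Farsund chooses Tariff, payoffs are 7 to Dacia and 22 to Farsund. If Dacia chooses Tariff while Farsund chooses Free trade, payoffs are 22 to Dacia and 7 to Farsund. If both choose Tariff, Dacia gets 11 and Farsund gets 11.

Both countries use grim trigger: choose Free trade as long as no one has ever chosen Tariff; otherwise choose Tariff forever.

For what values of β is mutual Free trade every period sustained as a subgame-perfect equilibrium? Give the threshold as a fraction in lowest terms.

20/(1−β) ≥ 22 + 11β/(1−β)
20 ≥ 22 − 11β
β ≥ 2/11.

2/11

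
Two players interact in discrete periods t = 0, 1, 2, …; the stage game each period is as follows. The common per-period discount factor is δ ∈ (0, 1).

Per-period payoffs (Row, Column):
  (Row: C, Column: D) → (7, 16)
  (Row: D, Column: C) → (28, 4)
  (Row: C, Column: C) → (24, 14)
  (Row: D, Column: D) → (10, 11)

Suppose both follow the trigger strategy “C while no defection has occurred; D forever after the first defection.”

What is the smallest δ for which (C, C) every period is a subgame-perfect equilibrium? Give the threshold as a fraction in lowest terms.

2/5

Row's threshold: (28−24)/(28−10) = 2/9.
Column's threshold: (16−14)/(16−11) = 2/5.
2/9 < 2/5, so Column binds and δ* = 2/5.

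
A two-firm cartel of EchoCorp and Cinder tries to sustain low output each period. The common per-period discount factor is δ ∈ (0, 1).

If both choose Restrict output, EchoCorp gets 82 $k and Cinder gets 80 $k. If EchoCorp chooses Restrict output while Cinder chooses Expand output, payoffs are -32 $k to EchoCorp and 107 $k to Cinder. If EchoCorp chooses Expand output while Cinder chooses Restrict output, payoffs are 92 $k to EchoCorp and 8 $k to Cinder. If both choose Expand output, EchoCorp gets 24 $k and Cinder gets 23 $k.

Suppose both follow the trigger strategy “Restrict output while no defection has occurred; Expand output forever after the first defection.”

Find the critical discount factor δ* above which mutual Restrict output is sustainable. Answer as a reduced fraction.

9/28

EchoCorp: cooperation gives 82 each period; deviation gives 92 once then 24 forever.
  82/(1−δ) ≥ 92 + 24δ/(1−δ) ⇒ δ ≥ 10/68 = 5/34.
Cinder: cooperation gives 80 each period; deviation gives 107 once then 23 forever.
  δ ≥ 27/84 = 9/28.
Both must hold, so the binding constraint is Cinder's: δ ≥ 9/28.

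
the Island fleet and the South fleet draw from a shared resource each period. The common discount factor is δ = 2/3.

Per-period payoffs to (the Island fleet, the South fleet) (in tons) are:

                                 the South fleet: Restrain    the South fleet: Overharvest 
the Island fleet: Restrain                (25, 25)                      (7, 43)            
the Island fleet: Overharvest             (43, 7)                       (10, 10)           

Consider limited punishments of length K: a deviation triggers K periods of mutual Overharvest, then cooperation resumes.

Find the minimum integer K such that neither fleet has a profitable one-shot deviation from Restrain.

3

No profitable deviation requires (25−10)(δ+…+δ^K) ≥ 43−25, i.e. δ+…+δ^K ≥ 6/5 ≈ 1.2000.
With δ = 2/3, the partial sums are K=1: 0.6667, K=2: 1.1111, K=3: 1.4074.
K = 3 is the first length at which the sum reaches 1.2000.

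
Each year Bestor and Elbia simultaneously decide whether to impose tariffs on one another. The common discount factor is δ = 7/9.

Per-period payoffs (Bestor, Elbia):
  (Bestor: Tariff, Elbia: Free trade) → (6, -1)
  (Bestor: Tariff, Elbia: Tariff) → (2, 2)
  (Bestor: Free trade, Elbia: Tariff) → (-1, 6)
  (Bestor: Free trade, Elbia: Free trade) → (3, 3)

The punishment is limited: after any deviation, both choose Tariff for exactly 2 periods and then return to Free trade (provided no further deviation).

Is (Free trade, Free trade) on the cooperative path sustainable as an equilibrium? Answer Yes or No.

No

IC: δ+…+δ^2 ≥ (6−3)/(3−2) = 3.
At δ = 7/9: partial sum = 1.3827 < 3.0000. Cooperation not sustainable.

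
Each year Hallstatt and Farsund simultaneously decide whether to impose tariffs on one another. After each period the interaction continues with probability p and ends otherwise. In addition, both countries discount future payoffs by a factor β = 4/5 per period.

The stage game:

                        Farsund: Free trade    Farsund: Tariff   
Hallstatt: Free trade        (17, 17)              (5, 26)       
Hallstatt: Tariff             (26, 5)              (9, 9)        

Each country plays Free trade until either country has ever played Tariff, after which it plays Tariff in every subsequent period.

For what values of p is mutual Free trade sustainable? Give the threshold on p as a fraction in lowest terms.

Expected continuation weight on next period's payoff is β·p = 4/5·p, which plays the role of the discount factor.
Cooperation requires 4/5·p ≥ (26−17)/(26−9) = 9/17, hence p ≥ 45/68.

45/68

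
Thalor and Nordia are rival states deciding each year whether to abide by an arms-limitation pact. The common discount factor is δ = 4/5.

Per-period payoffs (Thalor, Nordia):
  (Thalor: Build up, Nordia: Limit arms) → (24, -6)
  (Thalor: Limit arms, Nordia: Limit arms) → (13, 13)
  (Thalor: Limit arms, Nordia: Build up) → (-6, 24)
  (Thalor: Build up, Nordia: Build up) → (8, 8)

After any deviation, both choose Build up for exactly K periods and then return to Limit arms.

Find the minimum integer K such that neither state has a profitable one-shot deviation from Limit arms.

4

No profitable deviation requires (13−8)(δ+…+δ^K) ≥ 24−13, i.e. δ+…+δ^K ≥ 11/5 ≈ 2.2000.
With δ = 4/5, the partial sums are K=1: 0.8000, K=2: 1.4400, K=3: 1.9520, K=4: 2.3616.
K = 4 is the first length at which the sum reaches 2.2000.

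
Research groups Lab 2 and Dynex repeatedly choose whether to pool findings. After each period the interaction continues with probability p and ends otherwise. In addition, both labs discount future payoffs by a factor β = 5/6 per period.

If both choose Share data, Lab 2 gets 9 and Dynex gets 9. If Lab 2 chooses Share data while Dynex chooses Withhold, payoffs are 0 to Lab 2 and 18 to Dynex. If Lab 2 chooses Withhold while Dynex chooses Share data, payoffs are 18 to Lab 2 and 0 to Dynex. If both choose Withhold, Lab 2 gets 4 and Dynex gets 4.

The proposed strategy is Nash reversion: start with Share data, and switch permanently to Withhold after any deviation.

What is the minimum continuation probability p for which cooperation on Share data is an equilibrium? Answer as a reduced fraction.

27/35

With continuation probability p and discount β, the effective per-period discount factor is βp.
Grim-trigger IC: βp ≥ (18−9)/(18−4) = 9/14.
So p ≥ (9/14)/(5/6) = 27/35.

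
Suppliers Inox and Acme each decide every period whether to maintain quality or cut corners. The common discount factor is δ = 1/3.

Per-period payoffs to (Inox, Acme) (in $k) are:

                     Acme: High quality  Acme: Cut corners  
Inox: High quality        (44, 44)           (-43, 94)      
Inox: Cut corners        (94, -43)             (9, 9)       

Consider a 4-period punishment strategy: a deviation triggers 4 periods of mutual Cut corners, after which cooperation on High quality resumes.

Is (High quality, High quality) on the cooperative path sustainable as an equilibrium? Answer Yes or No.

No

IC: δ+…+δ^4 ≥ (94−44)/(44−9) = 10/7.
At δ = 1/3: partial sum = 0.4938 < 1.4286. Cooperation not sustainable.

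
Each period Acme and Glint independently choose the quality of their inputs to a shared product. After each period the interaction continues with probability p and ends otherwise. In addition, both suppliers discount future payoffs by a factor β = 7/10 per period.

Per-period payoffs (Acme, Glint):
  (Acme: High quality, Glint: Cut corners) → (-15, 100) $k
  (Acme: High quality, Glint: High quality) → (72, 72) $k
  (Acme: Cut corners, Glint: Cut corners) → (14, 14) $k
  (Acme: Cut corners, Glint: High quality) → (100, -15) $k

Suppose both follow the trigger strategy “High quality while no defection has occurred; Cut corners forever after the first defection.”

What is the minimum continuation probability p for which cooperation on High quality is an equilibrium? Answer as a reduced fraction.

20/43

With continuation probability p and discount β, the effective per-period discount factor is βp.
Grim-trigger IC: βp ≥ (100−72)/(100−14) = 14/43.
So p ≥ (14/43)/(7/10) = 20/43.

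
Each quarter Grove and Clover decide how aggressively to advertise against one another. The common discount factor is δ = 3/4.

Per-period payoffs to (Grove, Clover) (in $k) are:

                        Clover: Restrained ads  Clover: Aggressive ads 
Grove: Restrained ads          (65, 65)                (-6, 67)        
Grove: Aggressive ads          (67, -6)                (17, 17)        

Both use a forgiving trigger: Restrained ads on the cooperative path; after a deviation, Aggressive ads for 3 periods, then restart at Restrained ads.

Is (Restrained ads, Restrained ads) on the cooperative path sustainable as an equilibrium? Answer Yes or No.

Comparing payoff streams over the 4 periods until play realigns: cooperate → 65(1+δ+…+δ^3); deviate → 67 + 17(δ+…+δ^3).
Cooperation is sustained iff (65−17)(δ+…+δ^3) ≥ 67−65.
δ+…+δ^3 = 3/4·(1−(3/4)^3)/(1−3/4) = 1.7344, and (67−65)/(65−17) = 0.0417.
1.7344 ≥ 0.0417, so cooperation is sustainable.

Yes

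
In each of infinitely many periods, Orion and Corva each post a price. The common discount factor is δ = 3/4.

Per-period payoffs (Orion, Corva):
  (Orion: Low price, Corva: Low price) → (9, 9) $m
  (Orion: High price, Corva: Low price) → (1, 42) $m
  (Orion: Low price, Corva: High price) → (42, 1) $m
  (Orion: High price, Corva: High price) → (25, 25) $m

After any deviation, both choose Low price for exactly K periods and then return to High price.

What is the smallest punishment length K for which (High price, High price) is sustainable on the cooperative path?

2

No profitable deviation requires (25−9)(δ+…+δ^K) ≥ 42−25, i.e. δ+…+δ^K ≥ 17/16 ≈ 1.0625.
With δ = 3/4, the partial sums are K=1: 0.7500, K=2: 1.3125.
K = 2 is the first length at which the sum reaches 1.0625.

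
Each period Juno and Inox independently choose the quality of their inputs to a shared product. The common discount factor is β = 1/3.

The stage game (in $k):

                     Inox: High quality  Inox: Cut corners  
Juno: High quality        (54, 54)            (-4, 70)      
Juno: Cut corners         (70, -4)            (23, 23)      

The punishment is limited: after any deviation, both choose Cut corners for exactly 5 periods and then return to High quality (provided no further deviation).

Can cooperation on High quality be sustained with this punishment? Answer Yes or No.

No

Comparing payoff streams over the 6 periods until play realigns: cooperate → 54(1+β+…+β^5); deviate → 70 + 23(β+…+β^5).
Cooperation is sustained iff (54−23)(β+…+β^5) ≥ 70−54.
β+…+β^5 = 1/3·(1−(1/3)^5)/(1−1/3) = 0.4979, and (70−54)/(54−23) = 0.5161.
0.4979 < 0.5161, so cooperation is not sustainable.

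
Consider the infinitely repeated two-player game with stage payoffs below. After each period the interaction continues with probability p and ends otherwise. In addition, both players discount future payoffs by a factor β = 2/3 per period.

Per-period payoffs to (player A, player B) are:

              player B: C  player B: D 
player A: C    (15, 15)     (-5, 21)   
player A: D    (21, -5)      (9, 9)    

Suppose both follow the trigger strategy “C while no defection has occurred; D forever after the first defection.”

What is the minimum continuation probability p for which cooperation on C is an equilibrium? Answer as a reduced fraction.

3/4

With continuation probability p and discount β, the effective per-period discount factor is βp.
Grim-trigger IC: βp ≥ (21−15)/(21−9) = 1/2.
So p ≥ (1/2)/(2/3) = 3/4.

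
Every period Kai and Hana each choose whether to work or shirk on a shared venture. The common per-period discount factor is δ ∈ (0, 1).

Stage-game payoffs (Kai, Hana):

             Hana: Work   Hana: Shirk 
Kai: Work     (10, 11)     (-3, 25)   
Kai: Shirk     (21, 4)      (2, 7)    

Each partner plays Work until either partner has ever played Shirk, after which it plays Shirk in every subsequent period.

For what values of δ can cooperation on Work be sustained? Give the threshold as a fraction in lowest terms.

For Kai: deviation gain 21−10 = 11, per-period punishment loss 10−2 = 8. IC gives δ ≥ 11/19.
For Hana: gain 14, loss 4 per period, so δ ≥ 14/18 = 7/9.
The tighter constraint is Hana's, so cooperation needs δ ≥ 7/9.

7/9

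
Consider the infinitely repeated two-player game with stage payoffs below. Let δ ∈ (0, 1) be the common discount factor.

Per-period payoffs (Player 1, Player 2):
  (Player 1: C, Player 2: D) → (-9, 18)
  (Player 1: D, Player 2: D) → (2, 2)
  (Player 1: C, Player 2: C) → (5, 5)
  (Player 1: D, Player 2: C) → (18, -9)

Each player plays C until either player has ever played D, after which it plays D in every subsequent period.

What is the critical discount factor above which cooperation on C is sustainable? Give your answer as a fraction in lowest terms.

5/(1−δ) ≥ 18 + 2δ/(1−δ)
5 ≥ 18 − 16δ
δ ≥ 13/16.

13/16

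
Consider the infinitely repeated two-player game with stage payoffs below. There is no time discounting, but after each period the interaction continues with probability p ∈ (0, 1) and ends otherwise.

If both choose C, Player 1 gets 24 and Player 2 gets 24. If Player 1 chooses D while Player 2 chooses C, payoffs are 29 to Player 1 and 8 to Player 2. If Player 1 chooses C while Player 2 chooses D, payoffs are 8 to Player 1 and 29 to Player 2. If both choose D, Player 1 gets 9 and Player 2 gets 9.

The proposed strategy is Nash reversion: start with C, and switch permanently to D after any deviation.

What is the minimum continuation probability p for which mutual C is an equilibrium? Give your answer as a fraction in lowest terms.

Expected cooperation value is 24 + p·24 + p²·24 + … = 24/(1−p); deviation gives 29 + p·9/(1−p).
24 ≥ 29(1−p) + 9p ⇒ 20p ≥ 5 ⇒ p ≥ 5/20 = 1/4.

1/4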